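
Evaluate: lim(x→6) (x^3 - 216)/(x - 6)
This is a standard limit.

Factor or rationalize the expression:
  lim(x→6) (x^3 - 216)/(x - 6) = 108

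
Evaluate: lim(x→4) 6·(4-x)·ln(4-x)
This is a 0·∞ indeterminate form.

Rewrite 0·∞ as a quotient (0/0 or ∞/∞ form), then apply L'Hôpital's rule:
  lim(x→4) 6·(4-x)·ln(4-x) = 0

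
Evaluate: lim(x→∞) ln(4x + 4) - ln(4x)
This is an ∞-∞ indeterminate form.

Combine fractions or rationalize to convert ∞-∞ to 0/0 form:
  lim(x→∞) ln(4x + 4) - ln(4x) = 0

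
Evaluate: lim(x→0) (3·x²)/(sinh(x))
This is a 0/0 indeterminate form.

Apply L'Hôpital's rule: differentiate numerator and denominator separately.
  f(x) = 3·x^2   ⇒   f'(x) = 6·x
  g(x) = sinh(x)   ⇒   g'(x) = cosh(x)
  lim(x→0) f'(x)/g'(x) = lim(x→0) (6·x)/(cosh(x))
  = 0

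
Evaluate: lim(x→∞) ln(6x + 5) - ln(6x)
This is an ∞-∞ indeterminate form.

Combine fractions or rationalize to convert ∞-∞ to 0/0 form:
  lim(x→∞) ln(6x + 5) - ln(6x) = 0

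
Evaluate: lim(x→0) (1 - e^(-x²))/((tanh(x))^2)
This is a 0/0 indeterminate form.

Apply L'Hôpital's rule: differentiate numerator and denominator separately.
  f(x) = 1 - e^(-x^2)   ⇒   f'(x) = 2·x·e^(-x^2)
  g(x) = tanh(x)^2   ⇒   g'(x) = (2 - 2·tanh(x)^2)·tanh(x)
  lim(x→0) f'(x)/g'(x) = lim(x→0) (2·x·e^(-x^2))/((2 - 2·tanh(x)^2)·tanh(x))
  = 1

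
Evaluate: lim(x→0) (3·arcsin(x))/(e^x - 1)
This is a 0/0 indeterminate form.

Apply L'Hôpital's rule: differentiate numerator and denominator separately.
  f(x) = 3·asin(x)   ⇒   f'(x) = 3/sqrt(1 - x^2)
  g(x) = e^(x) - 1   ⇒   g'(x) = e^(x)
  lim(x→0) f'(x)/g'(x) = lim(x→0) (3/sqrt(1 - x^2))/(e^(x))
  = 3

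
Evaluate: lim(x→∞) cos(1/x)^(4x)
This is an exponential indeterminate form.

For exponential indeterminate forms, take the natural log:
  Let L = lim(x→∞) cos(1/x)^(4x)
  Then ln(L) = lim(x→∞) [exponent × ln(base)]
  Evaluate using L'Hôpital or standard limits, then exponentiate.
  L = 1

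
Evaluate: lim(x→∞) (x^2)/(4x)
This is an ∞/∞ indeterminate form.

Apply L'Hôpital's rule: differentiate numerator and denominator separately.
  f(x) = x^2   ⇒   f'(x) = 2·x
  g(x) = 4·x   ⇒   g'(x) = 4
  lim(x→∞) f'(x)/g'(x) = lim(x→∞) (2·x)/(4)
  = ∞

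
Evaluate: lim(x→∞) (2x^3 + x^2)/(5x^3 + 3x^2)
This is an ∞/∞ indeterminate form.

Apply L'Hôpital's rule: differentiate numerator and denominator separately.
  f(x) = 2·x^3 + x^2   ⇒   f'(x) = 6·x^2 + 2·x
  g(x) = 5·x^3 + 3·x^2   ⇒   g'(x) = 15·x^2 + 6·x
  lim(x→∞) f'(x)/g'(x) = lim(x→∞) (6·x^2 + 2·x)/(15·x^2 + 6·x)
  = 2/5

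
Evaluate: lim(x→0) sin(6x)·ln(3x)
This is a 0·∞ indeterminate form.

Rewrite 0·∞ as a quotient (0/0 or ∞/∞ form), then apply L'Hôpital's rule:
  lim(x→0) sin(6x)·ln(3x) = 0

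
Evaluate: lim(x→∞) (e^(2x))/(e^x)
This is an ∞/∞ indeterminate form.

Apply L'Hôpital's rule: differentiate numerator and denominator separately.
  f(x) = e^(2·x)   ⇒   f'(x) = 2·e^(2·x)
  g(x) = e^(x)   ⇒   g'(x) = e^(x)
  lim(x→∞) f'(x)/g'(x) = lim(x→∞) (2·e^(2·x))/(e^(x))
  = ∞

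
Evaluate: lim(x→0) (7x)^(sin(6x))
This is an exponential indeterminate form.

For exponential indeterminate forms, take the natural log:
  Let L = lim(x→0) (7x)^(sin(6x))
  Then ln(L) = lim(x→0) [exponent × ln(base)]
  Evaluate using L'Hôpital or standard limits, then exponentiate.
  L = 1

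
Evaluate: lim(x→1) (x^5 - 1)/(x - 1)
This is a standard limit.

Factor or rationalize the expression:
  lim(x→1) (x^5 - 1)/(x - 1) = 5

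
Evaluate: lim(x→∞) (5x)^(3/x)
This is an exponential indeterminate form.

For exponential indeterminate forms, take the natural log:
  Let L = lim(x→∞) (5x)^(3/x)
  Then ln(L) = lim(x→∞) [exponent × ln(base)]
  Evaluate using L'Hôpital or standard limits, then exponentiate.
  L = 1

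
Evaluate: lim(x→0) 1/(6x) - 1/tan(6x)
This is an ∞-∞ indeterminate form.

Combine fractions or rationalize to convert ∞-∞ to 0/0 form:
  lim(x→0) 1/(6x) - 1/tan(6x) = 0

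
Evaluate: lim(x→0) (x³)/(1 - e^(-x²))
This is a 0/0 indeterminate form.

Apply L'Hôpital's rule: differentiate numerator and denominator separately.
  f(x) = x^3   ⇒   f'(x) = 3·x^2
  g(x) = 1 - e^(-x^2)   ⇒   g'(x) = 2·x·e^(-x^2)
  lim(x→0) f'(x)/g'(x) = lim(x→0) (3·x^2)/(2·x·e^(-x^2))
  = 0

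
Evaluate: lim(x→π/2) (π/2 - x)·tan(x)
This is a 0·∞ indeterminate form.

Rewrite 0·∞ as a quotient (0/0 or ∞/∞ form), then apply L'Hôpital's rule:
  lim(x→π/2) (π/2 - x)·tan(x) = 1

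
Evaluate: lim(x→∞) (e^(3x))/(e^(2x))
This is an ∞/∞ indeterminate form.

Apply L'Hôpital's rule: differentiate numerator and denominator separately.
  f(x) = e^(3·x)   ⇒   f'(x) = 3·e^(3·x)
  g(x) = e^(2·x)   ⇒   g'(x) = 2·e^(2·x)
  lim(x→∞) f'(x)/g'(x) = lim(x→∞) (3·e^(3·x))/(2·e^(2·x))
  = ∞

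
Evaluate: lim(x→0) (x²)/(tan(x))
This is a 0/0 indeterminate form.

Apply L'Hôpital's rule: differentiate numerator and denominator separately.
  f(x) = x^2   ⇒   f'(x) = 2·x
  g(x) = tan(x)   ⇒   g'(x) = tan(x)^2 + 1
  lim(x→0) f'(x)/g'(x) = lim(x→0) (2·x)/(tan(x)^2 + 1)
  = 0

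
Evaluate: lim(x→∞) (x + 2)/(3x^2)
This is an ∞/∞ indeterminate form.

Apply L'Hôpital's rule: differentiate numerator and denominator separately.
  f(x) = x + 2   ⇒   f'(x) = 1
  g(x) = 3·x^2   ⇒   g'(x) = 6·x
  lim(x→∞) f'(x)/g'(x) = lim(x→∞) (1)/(6·x)
  = 0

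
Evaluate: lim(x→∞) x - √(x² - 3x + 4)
This is an ∞-∞ indeterminate form.

Combine fractions or rationalize to convert ∞-∞ to 0/0 form:
  lim(x→∞) x - √(x² - 3x + 4) = 3/2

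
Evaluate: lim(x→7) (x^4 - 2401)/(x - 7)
This is a standard limit.

Factor or rationalize the expression:
  lim(x→7) (x^4 - 2401)/(x - 7) = 1372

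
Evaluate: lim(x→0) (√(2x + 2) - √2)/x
This is a standard limit.

Factor or rationalize the expression:
  lim(x→0) (√(2x + 2) - √2)/x = sqrt(2)/2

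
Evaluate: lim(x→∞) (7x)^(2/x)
This is an exponential indeterminate form.

For exponential indeterminate forms, take the natural log:
  Let L = lim(x→∞) (7x)^(2/x)
  Then ln(L) = lim(x→∞) [exponent × ln(base)]
  Evaluate using L'Hôpital or standard limits, then exponentiate.
  L = 1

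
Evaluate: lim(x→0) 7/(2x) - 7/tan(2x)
This is an ∞-∞ indeterminate form.

Combine fractions or rationalize to convert ∞-∞ to 0/0 form:
  lim(x→0) 7/(2x) - 7/tan(2x) = 0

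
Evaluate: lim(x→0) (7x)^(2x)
This is an exponential indeterminate form.

For exponential indeterminate forms, take the natural log:
  Let L = lim(x→0) (7x)^(2x)
  Then ln(L) = lim(x→0) [exponent × ln(base)]
  Evaluate using L'Hôpital or standard limits, then exponentiate.
  L = 1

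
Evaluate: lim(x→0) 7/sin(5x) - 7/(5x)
This is an ∞-∞ indeterminate form.

Combine fractions or rationalize to convert ∞-∞ to 0/0 form:
  lim(x→0) 7/sin(5x) - 7/(5x) = 0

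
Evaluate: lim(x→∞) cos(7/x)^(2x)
This is an exponential indeterminate form.

For exponential indeterminate forms, take the natural log:
  Let L = lim(x→∞) cos(7/x)^(2x)
  Then ln(L) = lim(x→∞) [exponent × ln(base)]
  Evaluate using L'Hôpital or standard limits, then exponentiate.
  L = 1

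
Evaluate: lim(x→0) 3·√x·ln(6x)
This is a 0·∞ indeterminate form.

Rewrite 0·∞ as a quotient (0/0 or ∞/∞ form), then apply L'Hôpital's rule:
  lim(x→0) 3·√x·ln(6x) = 0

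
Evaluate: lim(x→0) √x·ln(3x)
This is a 0·∞ indeterminate form.

Rewrite 0·∞ as a quotient (0/0 or ∞/∞ form), then apply L'Hôpital's rule:
  lim(x→0) √x·ln(3x) = 0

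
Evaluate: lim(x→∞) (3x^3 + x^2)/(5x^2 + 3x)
This is an ∞/∞ indeterminate form.

Apply L'Hôpital's rule: differentiate numerator and denominator separately.
  f(x) = 3·x^3 + x^2   ⇒   f'(x) = 9·x^2 + 2·x
  g(x) = 5·x^2 + 3·x   ⇒   g'(x) = 10·x + 3
  lim(x→∞) f'(x)/g'(x) = lim(x→∞) (9·x^2 + 2·x)/(10·x + 3)
  = ∞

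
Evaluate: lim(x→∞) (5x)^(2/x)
This is an exponential indeterminate form.

For exponential indeterminate forms, take the natural log:
  Let L = lim(x→∞) (5x)^(2/x)
  Then ln(L) = lim(x→∞) [exponent × ln(base)]
  Evaluate using L'Hôpital or standard limits, then exponentiate.
  L = 1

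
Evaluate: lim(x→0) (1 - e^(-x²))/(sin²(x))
This is a 0/0 indeterminate form.

Apply L'Hôpital's rule: differentiate numerator and denominator separately.
  f(x) = 1 - e^(-x^2)   ⇒   f'(x) = 2·x·e^(-x^2)
  g(x) = sin(x)^2   ⇒   g'(x) = 2·sin(x)·cos(x)
  lim(x→0) f'(x)/g'(x) = lim(x→0) (2·x·e^(-x^2))/(2·sin(x)·cos(x))
  = 1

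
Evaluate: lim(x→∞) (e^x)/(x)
This is an ∞/∞ indeterminate form.

Apply L'Hôpital's rule: differentiate numerator and denominator separately.
  f(x) = e^(x)   ⇒   f'(x) = e^(x)
  g(x) = x   ⇒   g'(x) = 1
  lim(x→∞) f'(x)/g'(x) = lim(x→∞) (e^(x))/(1)
  = ∞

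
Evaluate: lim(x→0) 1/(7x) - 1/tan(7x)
This is an ∞-∞ indeterminate form.

Combine fractions or rationalize to convert ∞-∞ to 0/0 form:
  lim(x→0) 1/(7x) - 1/tan(7x) = 0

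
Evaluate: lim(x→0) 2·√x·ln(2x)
This is a 0·∞ indeterminate form.

Rewrite 0·∞ as a quotient (0/0 or ∞/∞ form), then apply L'Hôpital's rule:
  lim(x→0) 2·√x·ln(2x) = 0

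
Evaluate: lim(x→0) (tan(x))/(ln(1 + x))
This is a 0/0 indeterminate form.

Apply L'Hôpital's rule: differentiate numerator and denominator separately.
  f(x) = tan(x)   ⇒   f'(x) = tan(x)^2 + 1
  g(x) = ln(x + 1)   ⇒   g'(x) = 1/(x + 1)
  lim(x→0) f'(x)/g'(x) = lim(x→0) (tan(x)^2 + 1)/(1/(x + 1))
  = 1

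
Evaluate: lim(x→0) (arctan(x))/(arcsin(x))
This is a 0/0 indeterminate form.

Apply L'Hôpital's rule: differentiate numerator and denominator separately.
  f(x) = atan(x)   ⇒   f'(x) = 1/(x^2 + 1)
  g(x) = asin(x)   ⇒   g'(x) = 1/sqrt(1 - x^2)
  lim(x→0) f'(x)/g'(x) = lim(x→0) (1/(x^2 + 1))/(1/sqrt(1 - x^2))
  = 1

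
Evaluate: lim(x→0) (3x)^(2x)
This is an exponential indeterminate form.

For exponential indeterminate forms, take the natural log:
  Let L = lim(x→0) (3x)^(2x)
  Then ln(L) = lim(x→0) [exponent × ln(base)]
  Evaluate using L'Hôpital or standard limits, then exponentiate.
  L = 1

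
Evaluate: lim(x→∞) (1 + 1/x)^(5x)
This is an exponential indeterminate form.

For exponential indeterminate forms, take the natural log:
  Let L = lim(x→∞) (1 + 1/x)^(5x)
  Then ln(L) = lim(x→∞) [exponent × ln(base)]
  Evaluate using L'Hôpital or standard limits, then exponentiate.
  L = e^(5)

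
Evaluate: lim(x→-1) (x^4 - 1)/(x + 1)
This is a standard limit.

Factor or rationalize the expression:
  lim(x→-1) (x^4 - 1)/(x + 1) = -4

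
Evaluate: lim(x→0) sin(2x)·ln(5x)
This is a 0·∞ indeterminate form.

Rewrite 0·∞ as a quotient (0/0 or ∞/∞ form), then apply L'Hôpital's rule:
  lim(x→0) sin(2x)·ln(5x) = 0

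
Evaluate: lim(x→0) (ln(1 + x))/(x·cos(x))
This is a 0/0 indeterminate form.

Apply L'Hôpital's rule: differentiate numerator and denominator separately.
  f(x) = ln(x + 1)   ⇒   f'(x) = 1/(x + 1)
  g(x) = x·cos(x)   ⇒   g'(x) = -x·sin(x) + cos(x)
  lim(x→0) f'(x)/g'(x) = lim(x→0) (1/(x + 1))/(-x·sin(x) + cos(x))
  = 1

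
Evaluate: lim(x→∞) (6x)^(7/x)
This is an exponential indeterminate form.

For exponential indeterminate forms, take the natural log:
  Let L = lim(x→∞) (6x)^(7/x)
  Then ln(L) = lim(x→∞) [exponent × ln(base)]
  Evaluate using L'Hôpital or standard limits, then exponentiate.
  L = 1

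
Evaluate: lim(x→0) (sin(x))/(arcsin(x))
This is a 0/0 indeterminate form.

Apply L'Hôpital's rule: differentiate numerator and denominator separately.
  f(x) = sin(x)   ⇒   f'(x) = cos(x)
  g(x) = asin(x)   ⇒   g'(x) = 1/sqrt(1 - x^2)
  lim(x→0) f'(x)/g'(x) = lim(x→0) (cos(x))/(1/sqrt(1 - x^2))
  = 1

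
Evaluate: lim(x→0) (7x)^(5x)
This is an exponential indeterminate form.

For exponential indeterminate forms, take the natural log:
  Let L = lim(x→0) (7x)^(5x)
  Then ln(L) = lim(x→0) [exponent × ln(base)]
  Evaluate using L'Hôpital or standard limits, then exponentiate.
  L = 1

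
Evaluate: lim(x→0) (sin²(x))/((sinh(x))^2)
This is a 0/0 indeterminate form.

Apply L'Hôpital's rule: differentiate numerator and denominator separately.
  f(x) = sin(x)^2   ⇒   f'(x) = 2·sin(x)·cos(x)
  g(x) = sinh(x)^2   ⇒   g'(x) = 2·sinh(x)·cosh(x)
  lim(x→0) f'(x)/g'(x) = lim(x→0) (2·sin(x)·cos(x))/(2·sinh(x)·cosh(x))
  = 1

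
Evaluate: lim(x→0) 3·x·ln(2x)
This is a 0·∞ indeterminate form.

Rewrite 0·∞ as a quotient (0/0 or ∞/∞ form), then apply L'Hôpital's rule:
  lim(x→0) 3·x·ln(2x) = 0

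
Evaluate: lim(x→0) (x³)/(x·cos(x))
This is a 0/0 indeterminate form.

Apply L'Hôpital's rule: differentiate numerator and denominator separately.
  f(x) = x^3   ⇒   f'(x) = 3·x^2
  g(x) = x·cos(x)   ⇒   g'(x) = -x·sin(x) + cos(x)
  lim(x→0) f'(x)/g'(x) = lim(x→0) (3·x^2)/(-x·sin(x) + cos(x))
  = 0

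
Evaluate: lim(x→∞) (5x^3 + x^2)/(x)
This is an ∞/∞ indeterminate form.

Apply L'Hôpital's rule: differentiate numerator and denominator separately.
  f(x) = 5·x^3 + x^2   ⇒   f'(x) = 15·x^2 + 2·x
  g(x) = x   ⇒   g'(x) = 1
  lim(x→∞) f'(x)/g'(x) = lim(x→∞) (15·x^2 + 2·x)/(1)
  = ∞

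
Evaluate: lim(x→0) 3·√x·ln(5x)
This is a 0·∞ indeterminate form.

Rewrite 0·∞ as a quotient (0/0 or ∞/∞ form), then apply L'Hôpital's rule:
  lim(x→0) 3·√x·ln(5x) = 0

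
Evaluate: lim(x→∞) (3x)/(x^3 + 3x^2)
This is an ∞/∞ indeterminate form.

Apply L'Hôpital's rule: differentiate numerator and denominator separately.
  f(x) = 3·x   ⇒   f'(x) = 3
  g(x) = x^3 + 3·x^2   ⇒   g'(x) = 3·x^2 + 6·x
  lim(x→∞) f'(x)/g'(x) = lim(x→∞) (3)/(3·x^2 + 6·x)
  = 0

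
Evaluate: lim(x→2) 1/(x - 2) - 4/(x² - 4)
This is an ∞-∞ indeterminate form.

Combine fractions or rationalize to convert ∞-∞ to 0/0 form:
  lim(x→2) 1/(x - 2) - 4/(x² - 4) = 1/4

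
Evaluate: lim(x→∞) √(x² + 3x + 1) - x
This is an ∞-∞ indeterminate form.

Combine fractions or rationalize to convert ∞-∞ to 0/0 form:
  lim(x→∞) √(x² + 3x + 1) - x = 3/2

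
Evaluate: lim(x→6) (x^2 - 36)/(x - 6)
This is a standard limit.

Factor or rationalize the expression:
  lim(x→6) (x^2 - 36)/(x - 6) = 12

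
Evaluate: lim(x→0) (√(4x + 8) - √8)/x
This is a standard limit.

Factor or rationalize the expression:
  lim(x→0) (√(4x + 8) - √8)/x = sqrt(2)/2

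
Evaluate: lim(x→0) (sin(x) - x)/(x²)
This is a 0/0 indeterminate form.

Apply L'Hôpital's rule: differentiate numerator and denominator separately.
  f(x) = -x + sin(x)   ⇒   f'(x) = cos(x) - 1
  g(x) = x^2   ⇒   g'(x) = 2·x
  lim(x→0) f'(x)/g'(x) = lim(x→0) (cos(x) - 1)/(2·x)
  = 0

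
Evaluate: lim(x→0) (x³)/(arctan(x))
This is a 0/0 indeterminate form.

Apply L'Hôpital's rule: differentiate numerator and denominator separately.
  f(x) = x^3   ⇒   f'(x) = 3·x^2
  g(x) = atan(x)   ⇒   g'(x) = 1/(x^2 + 1)
  lim(x→0) f'(x)/g'(x) = lim(x→0) (3·x^2)/(1/(x^2 + 1))
  = 0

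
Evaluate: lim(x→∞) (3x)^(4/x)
This is an exponential indeterminate form.

For exponential indeterminate forms, take the natural log:
  Let L = lim(x→∞) (3x)^(4/x)
  Then ln(L) = lim(x→∞) [exponent × ln(base)]
  Evaluate using L'Hôpital or standard limits, then exponentiate.
  L = 1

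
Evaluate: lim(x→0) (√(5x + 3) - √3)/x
This is a standard limit.

Factor or rationalize the expression:
  lim(x→0) (√(5x + 3) - √3)/x = 5·sqrt(3)/6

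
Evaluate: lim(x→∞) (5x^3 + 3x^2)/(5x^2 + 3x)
This is an ∞/∞ indeterminate form.

Apply L'Hôpital's rule: differentiate numerator and denominator separately.
  f(x) = 5·x^3 + 3·x^2   ⇒   f'(x) = 15·x^2 + 6·x
  g(x) = 5·x^2 + 3·x   ⇒   g'(x) = 10·x + 3
  lim(x→∞) f'(x)/g'(x) = lim(x→∞) (15·x^2 + 6·x)/(10·x + 3)
  = ∞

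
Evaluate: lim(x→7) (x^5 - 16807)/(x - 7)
This is a standard limit.

Factor or rationalize the expression:
  lim(x→7) (x^5 - 16807)/(x - 7) = 12005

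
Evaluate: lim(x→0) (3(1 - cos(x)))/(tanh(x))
This is a 0/0 indeterminate form.

Apply L'Hôpital's rule: differentiate numerator and denominator separately.
  f(x) = 3 - 3·cos(x)   ⇒   f'(x) = 3·sin(x)
  g(x) = tanh(x)   ⇒   g'(x) = 1 - tanh(x)^2
  lim(x→0) f'(x)/g'(x) = lim(x→0) (3·sin(x))/(1 - tanh(x)^2)
  = 0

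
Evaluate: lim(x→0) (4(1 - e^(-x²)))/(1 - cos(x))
This is a 0/0 indeterminate form.

Apply L'Hôpital's rule: differentiate numerator and denominator separately.
  f(x) = 4 - 4·e^(-x^2)   ⇒   f'(x) = 8·x·e^(-x^2)
  g(x) = 1 - cos(x)   ⇒   g'(x) = sin(x)
  lim(x→0) f'(x)/g'(x) = lim(x→0) (8·x·e^(-x^2))/(sin(x))
  = 8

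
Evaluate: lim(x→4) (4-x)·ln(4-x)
This is a 0·∞ indeterminate form.

Rewrite 0·∞ as a quotient (0/0 or ∞/∞ form), then apply L'Hôpital's rule:
  lim(x→4) (4-x)·ln(4-x) = 0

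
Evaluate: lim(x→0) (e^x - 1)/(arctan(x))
This is a 0/0 indeterminate form.

Apply L'Hôpital's rule: differentiate numerator and denominator separately.
  f(x) = e^(x) - 1   ⇒   f'(x) = e^(x)
  g(x) = atan(x)   ⇒   g'(x) = 1/(x^2 + 1)
  lim(x→0) f'(x)/g'(x) = lim(x→0) (e^(x))/(1/(x^2 + 1))
  = 1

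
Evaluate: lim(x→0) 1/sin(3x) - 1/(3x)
This is an ∞-∞ indeterminate form.

Combine fractions or rationalize to convert ∞-∞ to 0/0 form:
  lim(x→0) 1/sin(3x) - 1/(3x) = 0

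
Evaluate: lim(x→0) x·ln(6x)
This is a 0·∞ indeterminate form.

Rewrite 0·∞ as a quotient (0/0 or ∞/∞ form), then apply L'Hôpital's rule:
  lim(x→0) x·ln(6x) = 0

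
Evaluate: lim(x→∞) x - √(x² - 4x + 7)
This is an ∞-∞ indeterminate form.

Combine fractions or rationalize to convert ∞-∞ to 0/0 form:
  lim(x→∞) x - √(x² - 4x + 7) = 2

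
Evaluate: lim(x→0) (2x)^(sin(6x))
This is an exponential indeterminate form.

For exponential indeterminate forms, take the natural log:
  Let L = lim(x→0) (2x)^(sin(6x))
  Then ln(L) = lim(x→0) [exponent × ln(base)]
  Evaluate using L'Hôpital or standard limits, then exponentiate.
  L = 1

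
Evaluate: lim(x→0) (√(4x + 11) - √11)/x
This is a standard limit.

Factor or rationalize the expression:
  lim(x→0) (√(4x + 11) - √11)/x = 2·sqrt(11)/11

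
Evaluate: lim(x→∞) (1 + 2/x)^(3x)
This is an exponential indeterminate form.

For exponential indeterminate forms, take the natural log:
  Let L = lim(x→∞) (1 + 2/x)^(3x)
  Then ln(L) = lim(x→∞) [exponent × ln(base)]
  Evaluate using L'Hôpital or standard limits, then exponentiate.
  L = e^(6)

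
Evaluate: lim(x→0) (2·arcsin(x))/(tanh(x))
This is a 0/0 indeterminate form.

Apply L'Hôpital's rule: differentiate numerator and denominator separately.
  f(x) = 2·asin(x)   ⇒   f'(x) = 2/sqrt(1 - x^2)
  g(x) = tanh(x)   ⇒   g'(x) = 1 - tanh(x)^2
  lim(x→0) f'(x)/g'(x) = lim(x→0) (2/sqrt(1 - x^2))/(1 - tanh(x)^2)
  = 2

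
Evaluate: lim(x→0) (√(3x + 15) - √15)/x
This is a standard limit.

Factor or rationalize the expression:
  lim(x→0) (√(3x + 15) - √15)/x = sqrt(15)/10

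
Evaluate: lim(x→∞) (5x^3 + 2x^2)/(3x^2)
This is an ∞/∞ indeterminate form.

Apply L'Hôpital's rule: differentiate numerator and denominator separately.
  f(x) = 5·x^3 + 2·x^2   ⇒   f'(x) = 15·x^2 + 4·x
  g(x) = 3·x^2   ⇒   g'(x) = 6·x
  lim(x→∞) f'(x)/g'(x) = lim(x→∞) (15·x^2 + 4·x)/(6·x)
  = ∞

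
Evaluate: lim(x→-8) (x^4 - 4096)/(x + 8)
This is a standard limit.

Factor or rationalize the expression:
  lim(x→-8) (x^4 - 4096)/(x + 8) = -2048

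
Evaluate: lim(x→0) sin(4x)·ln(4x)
This is a 0·∞ indeterminate form.

Rewrite 0·∞ as a quotient (0/0 or ∞/∞ form), then apply L'Hôpital's rule:
  lim(x→0) sin(4x)·ln(4x) = 0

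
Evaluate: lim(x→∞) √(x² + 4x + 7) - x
This is an ∞-∞ indeterminate form.

Combine fractions or rationalize to convert ∞-∞ to 0/0 form:
  lim(x→∞) √(x² + 4x + 7) - x = 2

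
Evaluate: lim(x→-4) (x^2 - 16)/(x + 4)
This is a standard limit.

Factor or rationalize the expression:
  lim(x→-4) (x^2 - 16)/(x + 4) = -8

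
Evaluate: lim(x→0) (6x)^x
This is an exponential indeterminate form.

For exponential indeterminate forms, take the natural log:
  Let L = lim(x→0) (6x)^x
  Then ln(L) = lim(x→0) [exponent × ln(base)]
  Evaluate using L'Hôpital or standard limits, then exponentiate.
  L = 1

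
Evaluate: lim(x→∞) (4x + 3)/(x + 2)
This is an ∞/∞ indeterminate form.

Apply L'Hôpital's rule: differentiate numerator and denominator separately.
  f(x) = 4·x + 3   ⇒   f'(x) = 4
  g(x) = x + 2   ⇒   g'(x) = 1
  lim(x→∞) f'(x)/g'(x) = lim(x→∞) (4)/(1)
  = 4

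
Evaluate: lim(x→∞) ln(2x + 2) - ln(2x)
This is an ∞-∞ indeterminate form.

Combine fractions or rationalize to convert ∞-∞ to 0/0 form:
  lim(x→∞) ln(2x + 2) - ln(2x) = 0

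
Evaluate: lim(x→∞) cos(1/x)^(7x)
This is an exponential indeterminate form.

For exponential indeterminate forms, take the natural log:
  Let L = lim(x→∞) cos(1/x)^(7x)
  Then ln(L) = lim(x→∞) [exponent × ln(base)]
  Evaluate using L'Hôpital or standard limits, then exponentiate.
  L = 1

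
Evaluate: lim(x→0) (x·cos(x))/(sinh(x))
This is a 0/0 indeterminate form.

Apply L'Hôpital's rule: differentiate numerator and denominator separately.
  f(x) = x·cos(x)   ⇒   f'(x) = -x·sin(x) + cos(x)
  g(x) = sinh(x)   ⇒   g'(x) = cosh(x)
  lim(x→0) f'(x)/g'(x) = lim(x→0) (-x·sin(x) + cos(x))/(cosh(x))
  = 1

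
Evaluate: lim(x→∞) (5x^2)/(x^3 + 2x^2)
This is an ∞/∞ indeterminate form.

Apply L'Hôpital's rule: differentiate numerator and denominator separately.
  f(x) = 5·x^2   ⇒   f'(x) = 10·x
  g(x) = x^3 + 2·x^2   ⇒   g'(x) = 3·x^2 + 4·x
  lim(x→∞) f'(x)/g'(x) = lim(x→∞) (10·x)/(3·x^2 + 4·x)
  = 0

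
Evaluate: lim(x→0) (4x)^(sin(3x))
This is an exponential indeterminate form.

For exponential indeterminate forms, take the natural log:
  Let L = lim(x→0) (4x)^(sin(3x))
  Then ln(L) = lim(x→0) [exponent × ln(base)]
  Evaluate using L'Hôpital or standard limits, then exponentiate.
  L = 1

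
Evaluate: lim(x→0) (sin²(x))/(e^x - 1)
This is a 0/0 indeterminate form.

Apply L'Hôpital's rule: differentiate numerator and denominator separately.
  f(x) = sin(x)^2   ⇒   f'(x) = 2·sin(x)·cos(x)
  g(x) = e^(x) - 1   ⇒   g'(x) = e^(x)
  lim(x→0) f'(x)/g'(x) = lim(x→0) (2·sin(x)·cos(x))/(e^(x))
  = 0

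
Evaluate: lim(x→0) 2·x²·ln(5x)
This is a 0·∞ indeterminate form.

Rewrite 0·∞ as a quotient (0/0 or ∞/∞ form), then apply L'Hôpital's rule:
  lim(x→0) 2·x²·ln(5x) = 0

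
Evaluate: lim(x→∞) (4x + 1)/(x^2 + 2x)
This is an ∞/∞ indeterminate form.

Apply L'Hôpital's rule: differentiate numerator and denominator separately.
  f(x) = 4·x + 1   ⇒   f'(x) = 4
  g(x) = x^2 + 2·x   ⇒   g'(x) = 2·x + 2
  lim(x→∞) f'(x)/g'(x) = lim(x→∞) (4)/(2·x + 2)
  = 0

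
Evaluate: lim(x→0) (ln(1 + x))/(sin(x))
This is a 0/0 indeterminate form.

Apply L'Hôpital's rule: differentiate numerator and denominator separately.
  f(x) = ln(x + 1)   ⇒   f'(x) = 1/(x + 1)
  g(x) = sin(x)   ⇒   g'(x) = cos(x)
  lim(x→0) f'(x)/g'(x) = lim(x→0) (1/(x + 1))/(cos(x))
  = 1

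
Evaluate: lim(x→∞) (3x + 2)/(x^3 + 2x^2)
This is an ∞/∞ indeterminate form.

Apply L'Hôpital's rule: differentiate numerator and denominator separately.
  f(x) = 3·x + 2   ⇒   f'(x) = 3
  g(x) = x^3 + 2·x^2   ⇒   g'(x) = 3·x^2 + 4·x
  lim(x→∞) f'(x)/g'(x) = lim(x→∞) (3)/(3·x^2 + 4·x)
  = 0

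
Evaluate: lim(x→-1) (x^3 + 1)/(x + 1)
This is a standard limit.

Factor or rationalize the expression:
  lim(x→-1) (x^3 + 1)/(x + 1) = 3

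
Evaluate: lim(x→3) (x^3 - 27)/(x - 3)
This is a standard limit.

Factor or rationalize the expression:
  lim(x→3) (x^3 - 27)/(x - 3) = 27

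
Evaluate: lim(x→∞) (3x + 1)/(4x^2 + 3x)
This is an ∞/∞ indeterminate form.

Apply L'Hôpital's rule: differentiate numerator and denominator separately.
  f(x) = 3·x + 1   ⇒   f'(x) = 3
  g(x) = 4·x^2 + 3·x   ⇒   g'(x) = 8·x + 3
  lim(x→∞) f'(x)/g'(x) = lim(x→∞) (3)/(8·x + 3)
  = 0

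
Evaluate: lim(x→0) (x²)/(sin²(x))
This is a 0/0 indeterminate form.

Apply L'Hôpital's rule: differentiate numerator and denominator separately.
  f(x) = x^2   ⇒   f'(x) = 2·x
  g(x) = sin(x)^2   ⇒   g'(x) = 2·sin(x)·cos(x)
  lim(x→0) f'(x)/g'(x) = lim(x→0) (2·x)/(2·sin(x)·cos(x))
  = 1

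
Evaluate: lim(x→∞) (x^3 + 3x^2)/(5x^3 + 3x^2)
This is an ∞/∞ indeterminate form.

Apply L'Hôpital's rule: differentiate numerator and denominator separately.
  f(x) = x^3 + 3·x^2   ⇒   f'(x) = 3·x^2 + 6·x
  g(x) = 5·x^3 + 3·x^2   ⇒   g'(x) = 15·x^2 + 6·x
  lim(x→∞) f'(x)/g'(x) = lim(x→∞) (3·x^2 + 6·x)/(15·x^2 + 6·x)
  = 1/5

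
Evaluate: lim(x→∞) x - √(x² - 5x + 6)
This is an ∞-∞ indeterminate form.

Combine fractions or rationalize to convert ∞-∞ to 0/0 form:
  lim(x→∞) x - √(x² - 5x + 6) = 5/2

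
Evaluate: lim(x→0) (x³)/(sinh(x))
This is a 0/0 indeterminate form.

Apply L'Hôpital's rule: differentiate numerator and denominator separately.
  f(x) = x^3   ⇒   f'(x) = 3·x^2
  g(x) = sinh(x)   ⇒   g'(x) = cosh(x)
  lim(x→0) f'(x)/g'(x) = lim(x→0) (3·x^2)/(cosh(x))
  = 0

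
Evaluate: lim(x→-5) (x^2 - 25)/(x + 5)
This is a standard limit.

Factor or rationalize the expression:
  lim(x→-5) (x^2 - 25)/(x + 5) = -10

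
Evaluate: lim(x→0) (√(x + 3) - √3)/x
This is a standard limit.

Factor or rationalize the expression:
  lim(x→0) (√(x + 3) - √3)/x = sqrt(3)/6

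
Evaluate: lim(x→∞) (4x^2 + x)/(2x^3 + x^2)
This is an ∞/∞ indeterminate form.

Apply L'Hôpital's rule: differentiate numerator and denominator separately.
  f(x) = 4·x^2 + x   ⇒   f'(x) = 8·x + 1
  g(x) = 2·x^3 + x^2   ⇒   g'(x) = 6·x^2 + 2·x
  lim(x→∞) f'(x)/g'(x) = lim(x→∞) (8·x + 1)/(6·x^2 + 2·x)
  = 0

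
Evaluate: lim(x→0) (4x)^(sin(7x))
This is an exponential indeterminate form.

For exponential indeterminate forms, take the natural log:
  Let L = lim(x→0) (4x)^(sin(7x))
  Then ln(L) = lim(x→0) [exponent × ln(base)]
  Evaluate using L'Hôpital or standard limits, then exponentiate.
  L = 1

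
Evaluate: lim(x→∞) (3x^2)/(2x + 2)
This is an ∞/∞ indeterminate form.

Apply L'Hôpital's rule: differentiate numerator and denominator separately.
  f(x) = 3·x^2   ⇒   f'(x) = 6·x
  g(x) = 2·x + 2   ⇒   g'(x) = 2
  lim(x→∞) f'(x)/g'(x) = lim(x→∞) (6·x)/(2)
  = ∞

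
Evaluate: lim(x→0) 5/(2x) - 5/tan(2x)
This is an ∞-∞ indeterminate form.

Combine fractions or rationalize to convert ∞-∞ to 0/0 form:
  lim(x→0) 5/(2x) - 5/tan(2x) = 0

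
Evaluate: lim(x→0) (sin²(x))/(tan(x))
This is a 0/0 indeterminate form.

Apply L'Hôpital's rule: differentiate numerator and denominator separately.
  f(x) = sin(x)^2   ⇒   f'(x) = 2·sin(x)·cos(x)
  g(x) = tan(x)   ⇒   g'(x) = tan(x)^2 + 1
  lim(x→0) f'(x)/g'(x) = lim(x→0) (2·sin(x)·cos(x))/(tan(x)^2 + 1)
  = 0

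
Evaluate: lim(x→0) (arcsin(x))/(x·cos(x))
This is a 0/0 indeterminate form.

Apply L'Hôpital's rule: differentiate numerator and denominator separately.
  f(x) = asin(x)   ⇒   f'(x) = 1/sqrt(1 - x^2)
  g(x) = x·cos(x)   ⇒   g'(x) = -x·sin(x) + cos(x)
  lim(x→0) f'(x)/g'(x) = lim(x→0) (1/sqrt(1 - x^2))/(-x·sin(x) + cos(x))
  = 1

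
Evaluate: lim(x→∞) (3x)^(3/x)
This is an exponential indeterminate form.

For exponential indeterminate forms, take the natural log:
  Let L = lim(x→∞) (3x)^(3/x)
  Then ln(L) = lim(x→∞) [exponent × ln(base)]
  Evaluate using L'Hôpital or standard limits, then exponentiate.
  L = 1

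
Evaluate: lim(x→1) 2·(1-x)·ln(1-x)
This is a 0·∞ indeterminate form.

Rewrite 0·∞ as a quotient (0/0 or ∞/∞ form), then apply L'Hôpital's rule:
  lim(x→1) 2·(1-x)·ln(1-x) = 0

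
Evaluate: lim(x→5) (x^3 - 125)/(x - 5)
This is a standard limit.

Factor or rationalize the expression:
  lim(x→5) (x^3 - 125)/(x - 5) = 75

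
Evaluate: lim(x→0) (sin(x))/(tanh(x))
This is a 0/0 indeterminate form.

Apply L'Hôpital's rule: differentiate numerator and denominator separately.
  f(x) = sin(x)   ⇒   f'(x) = cos(x)
  g(x) = tanh(x)   ⇒   g'(x) = 1 - tanh(x)^2
  lim(x→0) f'(x)/g'(x) = lim(x→0) (cos(x))/(1 - tanh(x)^2)
  = 1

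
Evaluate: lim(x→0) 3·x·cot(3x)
This is a 0·∞ indeterminate form.

Rewrite 0·∞ as a quotient (0/0 or ∞/∞ form), then apply L'Hôpital's rule:
  lim(x→0) 3·x·cot(3x) = 1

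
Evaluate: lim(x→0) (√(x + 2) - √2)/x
This is a standard limit.

Factor or rationalize the expression:
  lim(x→0) (√(x + 2) - √2)/x = sqrt(2)/4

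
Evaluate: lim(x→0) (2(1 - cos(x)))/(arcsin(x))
This is a 0/0 indeterminate form.

Apply L'Hôpital's rule: differentiate numerator and denominator separately.
  f(x) = 2 - 2·cos(x)   ⇒   f'(x) = 2·sin(x)
  g(x) = asin(x)   ⇒   g'(x) = 1/sqrt(1 - x^2)
  lim(x→0) f'(x)/g'(x) = lim(x→0) (2·sin(x))/(1/sqrt(1 - x^2))
  = 0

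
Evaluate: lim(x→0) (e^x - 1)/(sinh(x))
This is a 0/0 indeterminate form.

Apply L'Hôpital's rule: differentiate numerator and denominator separately.
  f(x) = e^(x) - 1   ⇒   f'(x) = e^(x)
  g(x) = sinh(x)   ⇒   g'(x) = cosh(x)
  lim(x→0) f'(x)/g'(x) = lim(x→0) (e^(x))/(cosh(x))
  = 1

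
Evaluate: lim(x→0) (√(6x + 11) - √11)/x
This is a standard limit.

Factor or rationalize the expression:
  lim(x→0) (√(6x + 11) - √11)/x = 3·sqrt(11)/11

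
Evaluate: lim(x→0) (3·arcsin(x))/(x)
This is a 0/0 indeterminate form.

Apply L'Hôpital's rule: differentiate numerator and denominator separately.
  f(x) = 3·asin(x)   ⇒   f'(x) = 3/sqrt(1 - x^2)
  g(x) = x   ⇒   g'(x) = 1
  lim(x→0) f'(x)/g'(x) = lim(x→0) (3/sqrt(1 - x^2))/(1)
  = 3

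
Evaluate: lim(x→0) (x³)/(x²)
This is a 0/0 indeterminate form.

Apply L'Hôpital's rule: differentiate numerator and denominator separately.
  f(x) = x^3   ⇒   f'(x) = 3·x^2
  g(x) = x^2   ⇒   g'(x) = 2·x
  lim(x→0) f'(x)/g'(x) = lim(x→0) (3·x^2)/(2·x)
  = 0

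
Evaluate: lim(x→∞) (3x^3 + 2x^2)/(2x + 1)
This is an ∞/∞ indeterminate form.

Apply L'Hôpital's rule: differentiate numerator and denominator separately.
  f(x) = 3·x^3 + 2·x^2   ⇒   f'(x) = 9·x^2 + 4·x
  g(x) = 2·x + 1   ⇒   g'(x) = 2
  lim(x→∞) f'(x)/g'(x) = lim(x→∞) (9·x^2 + 4·x)/(2)
  = ∞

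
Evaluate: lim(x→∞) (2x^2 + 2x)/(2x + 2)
This is an ∞/∞ indeterminate form.

Apply L'Hôpital's rule: differentiate numerator and denominator separately.
  f(x) = 2·x^2 + 2·x   ⇒   f'(x) = 4·x + 2
  g(x) = 2·x + 2   ⇒   g'(x) = 2
  lim(x→∞) f'(x)/g'(x) = lim(x→∞) (4·x + 2)/(2)
  = ∞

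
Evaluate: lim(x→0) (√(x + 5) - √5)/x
This is a standard limit.

Factor or rationalize the expression:
  lim(x→0) (√(x + 5) - √5)/x = sqrt(5)/10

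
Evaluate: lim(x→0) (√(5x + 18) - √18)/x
This is a standard limit.

Factor or rationalize the expression:
  lim(x→0) (√(5x + 18) - √18)/x = 5·sqrt(2)/12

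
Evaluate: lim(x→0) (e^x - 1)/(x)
This is a 0/0 indeterminate form.

Apply L'Hôpital's rule: differentiate numerator and denominator separately.
  f(x) = e^(x) - 1   ⇒   f'(x) = e^(x)
  g(x) = x   ⇒   g'(x) = 1
  lim(x→0) f'(x)/g'(x) = lim(x→0) (e^(x))/(1)
  = 1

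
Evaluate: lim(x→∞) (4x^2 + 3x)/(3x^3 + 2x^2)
This is an ∞/∞ indeterminate form.

Apply L'Hôpital's rule: differentiate numerator and denominator separately.
  f(x) = 4·x^2 + 3·x   ⇒   f'(x) = 8·x + 3
  g(x) = 3·x^3 + 2·x^2   ⇒   g'(x) = 9·x^2 + 4·x
  lim(x→∞) f'(x)/g'(x) = lim(x→∞) (8·x + 3)/(9·x^2 + 4·x)
  = 0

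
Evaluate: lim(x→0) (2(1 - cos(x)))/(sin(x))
This is a 0/0 indeterminate form.

Apply L'Hôpital's rule: differentiate numerator and denominator separately.
  f(x) = 2 - 2·cos(x)   ⇒   f'(x) = 2·sin(x)
  g(x) = sin(x)   ⇒   g'(x) = cos(x)
  lim(x→0) f'(x)/g'(x) = lim(x→0) (2·sin(x))/(cos(x))
  = 0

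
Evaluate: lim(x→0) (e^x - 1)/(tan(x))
This is a 0/0 indeterminate form.

Apply L'Hôpital's rule: differentiate numerator and denominator separately.
  f(x) = e^(x) - 1   ⇒   f'(x) = e^(x)
  g(x) = tan(x)   ⇒   g'(x) = tan(x)^2 + 1
  lim(x→0) f'(x)/g'(x) = lim(x→0) (e^(x))/(tan(x)^2 + 1)
  = 1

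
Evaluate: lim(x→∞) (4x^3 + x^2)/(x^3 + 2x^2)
This is an ∞/∞ indeterminate form.

Apply L'Hôpital's rule: differentiate numerator and denominator separately.
  f(x) = 4·x^3 + x^2   ⇒   f'(x) = 12·x^2 + 2·x
  g(x) = x^3 + 2·x^2   ⇒   g'(x) = 3·x^2 + 4·x
  lim(x→∞) f'(x)/g'(x) = lim(x→∞) (12·x^2 + 2·x)/(3·x^2 + 4·x)
  = 4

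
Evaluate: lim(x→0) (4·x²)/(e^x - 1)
This is a 0/0 indeterminate form.

Apply L'Hôpital's rule: differentiate numerator and denominator separately.
  f(x) = 4·x^2   ⇒   f'(x) = 8·x
  g(x) = e^(x) - 1   ⇒   g'(x) = e^(x)
  lim(x→0) f'(x)/g'(x) = lim(x→0) (8·x)/(e^(x))
  = 0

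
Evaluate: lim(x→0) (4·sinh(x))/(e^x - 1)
This is a 0/0 indeterminate form.

Apply L'Hôpital's rule: differentiate numerator and denominator separately.
  f(x) = 4·sinh(x)   ⇒   f'(x) = 4·cosh(x)
  g(x) = e^(x) - 1   ⇒   g'(x) = e^(x)
  lim(x→0) f'(x)/g'(x) = lim(x→0) (4·cosh(x))/(e^(x))
  = 4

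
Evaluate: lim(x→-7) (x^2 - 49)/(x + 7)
This is a standard limit.

Factor or rationalize the expression:
  lim(x→-7) (x^2 - 49)/(x + 7) = -14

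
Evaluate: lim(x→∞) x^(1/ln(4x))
This is an exponential indeterminate form.

For exponential indeterminate forms, take the natural log:
  Let L = lim(x→∞) x^(1/ln(4x))
  Then ln(L) = lim(x→∞) [exponent × ln(base)]
  Evaluate using L'Hôpital or standard limits, then exponentiate.
  L = e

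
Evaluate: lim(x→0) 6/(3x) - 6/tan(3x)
This is an ∞-∞ indeterminate form.

Combine fractions or rationalize to convert ∞-∞ to 0/0 form:
  lim(x→0) 6/(3x) - 6/tan(3x) = 0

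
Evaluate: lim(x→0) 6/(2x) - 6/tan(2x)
This is an ∞-∞ indeterminate form.

Combine fractions or rationalize to convert ∞-∞ to 0/0 form:
  lim(x→0) 6/(2x) - 6/tan(2x) = 0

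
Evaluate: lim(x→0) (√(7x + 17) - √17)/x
This is a standard limit.

Factor or rationalize the expression:
  lim(x→0) (√(7x + 17) - √17)/x = 7·sqrt(17)/34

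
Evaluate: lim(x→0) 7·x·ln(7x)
This is a 0·∞ indeterminate form.

Rewrite 0·∞ as a quotient (0/0 or ∞/∞ form), then apply L'Hôpital's rule:
  lim(x→0) 7·x·ln(7x) = 0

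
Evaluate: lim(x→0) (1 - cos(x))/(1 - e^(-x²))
This is a 0/0 indeterminate form.

Apply L'Hôpital's rule: differentiate numerator and denominator separately.
  f(x) = 1 - cos(x)   ⇒   f'(x) = sin(x)
  g(x) = 1 - e^(-x^2)   ⇒   g'(x) = 2·x·e^(-x^2)
  lim(x→0) f'(x)/g'(x) = lim(x→0) (sin(x))/(2·x·e^(-x^2))
  = 1/2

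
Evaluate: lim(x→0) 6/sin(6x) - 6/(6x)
This is an ∞-∞ indeterminate form.

Combine fractions or rationalize to convert ∞-∞ to 0/0 form:
  lim(x→0) 6/sin(6x) - 6/(6x) = 0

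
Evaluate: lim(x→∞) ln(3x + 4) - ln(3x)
This is an ∞-∞ indeterminate form.

Combine fractions or rationalize to convert ∞-∞ to 0/0 form:
  lim(x→∞) ln(3x + 4) - ln(3x) = 0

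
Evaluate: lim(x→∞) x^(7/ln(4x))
This is an exponential indeterminate form.

For exponential indeterminate forms, take the natural log:
  Let L = lim(x→∞) x^(7/ln(4x))
  Then ln(L) = lim(x→∞) [exponent × ln(base)]
  Evaluate using L'Hôpital or standard limits, then exponentiate.
  L = e^(7)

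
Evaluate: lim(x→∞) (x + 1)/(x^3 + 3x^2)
This is an ∞/∞ indeterminate form.

Apply L'Hôpital's rule: differentiate numerator and denominator separately.
  f(x) = x + 1   ⇒   f'(x) = 1
  g(x) = x^3 + 3·x^2   ⇒   g'(x) = 3·x^2 + 6·x
  lim(x→∞) f'(x)/g'(x) = lim(x→∞) (1)/(3·x^2 + 6·x)
  = 0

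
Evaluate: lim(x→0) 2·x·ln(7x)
This is a 0·∞ indeterminate form.

Rewrite 0·∞ as a quotient (0/0 or ∞/∞ form), then apply L'Hôpital's rule:
  lim(x→0) 2·x·ln(7x) = 0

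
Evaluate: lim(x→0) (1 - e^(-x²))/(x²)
This is a 0/0 indeterminate form.

Apply L'Hôpital's rule: differentiate numerator and denominator separately.
  f(x) = 1 - e^(-x^2)   ⇒   f'(x) = 2·x·e^(-x^2)
  g(x) = x^2   ⇒   g'(x) = 2·x
  lim(x→0) f'(x)/g'(x) = lim(x→0) (2·x·e^(-x^2))/(2·x)
  = 1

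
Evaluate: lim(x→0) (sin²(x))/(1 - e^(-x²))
This is a 0/0 indeterminate form.

Apply L'Hôpital's rule: differentiate numerator and denominator separately.
  f(x) = sin(x)^2   ⇒   f'(x) = 2·sin(x)·cos(x)
  g(x) = 1 - e^(-x^2)   ⇒   g'(x) = 2·x·e^(-x^2)
  lim(x→0) f'(x)/g'(x) = lim(x→0) (2·sin(x)·cos(x))/(2·x·e^(-x^2))
  = 1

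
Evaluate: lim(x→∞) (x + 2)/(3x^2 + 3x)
This is an ∞/∞ indeterminate form.

Apply L'Hôpital's rule: differentiate numerator and denominator separately.
  f(x) = x + 2   ⇒   f'(x) = 1
  g(x) = 3·x^2 + 3·x   ⇒   g'(x) = 6·x + 3
  lim(x→∞) f'(x)/g'(x) = lim(x→∞) (1)/(6·x + 3)
  = 0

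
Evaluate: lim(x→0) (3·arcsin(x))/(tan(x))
This is a 0/0 indeterminate form.

Apply L'Hôpital's rule: differentiate numerator and denominator separately.
  f(x) = 3·asin(x)   ⇒   f'(x) = 3/sqrt(1 - x^2)
  g(x) = tan(x)   ⇒   g'(x) = tan(x)^2 + 1
  lim(x→0) f'(x)/g'(x) = lim(x→0) (3/sqrt(1 - x^2))/(tan(x)^2 + 1)
  = 3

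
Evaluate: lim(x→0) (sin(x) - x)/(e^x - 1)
This is a 0/0 indeterminate form.

Apply L'Hôpital's rule: differentiate numerator and denominator separately.
  f(x) = -x + sin(x)   ⇒   f'(x) = cos(x) - 1
  g(x) = e^(x) - 1   ⇒   g'(x) = e^(x)
  lim(x→0) f'(x)/g'(x) = lim(x→0) (cos(x) - 1)/(e^(x))
  = 0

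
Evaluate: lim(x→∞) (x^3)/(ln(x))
This is an ∞/∞ indeterminate form.

Apply L'Hôpital's rule: differentiate numerator and denominator separately.
  f(x) = x^3   ⇒   f'(x) = 3·x^2
  g(x) = ln(x)   ⇒   g'(x) = 1/x
  lim(x→∞) f'(x)/g'(x) = lim(x→∞) (3·x^2)/(1/x)
  = ∞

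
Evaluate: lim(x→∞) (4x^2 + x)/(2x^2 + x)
This is an ∞/∞ indeterminate form.

Apply L'Hôpital's rule: differentiate numerator and denominator separately.
  f(x) = 4·x^2 + x   ⇒   f'(x) = 8·x + 1
  g(x) = 2·x^2 + x   ⇒   g'(x) = 4·x + 1
  lim(x→∞) f'(x)/g'(x) = lim(x→∞) (8·x + 1)/(4·x + 1)
  = 2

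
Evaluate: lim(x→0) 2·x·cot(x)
This is a 0·∞ indeterminate form.

Rewrite 0·∞ as a quotient (0/0 or ∞/∞ form), then apply L'Hôpital's rule:
  lim(x→0) 2·x·cot(x) = 2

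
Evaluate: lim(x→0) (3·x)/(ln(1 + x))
This is a 0/0 indeterminate form.

Apply L'Hôpital's rule: differentiate numerator and denominator separately.
  f(x) = 3·x   ⇒   f'(x) = 3
  g(x) = ln(x + 1)   ⇒   g'(x) = 1/(x + 1)
  lim(x→0) f'(x)/g'(x) = lim(x→0) (3)/(1/(x + 1))
  = 3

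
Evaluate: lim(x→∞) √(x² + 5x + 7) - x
This is an ∞-∞ indeterminate form.

Combine fractions or rationalize to convert ∞-∞ to 0/0 form:
  lim(x→∞) √(x² + 5x + 7) - x = 5/2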